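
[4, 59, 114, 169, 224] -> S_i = 4 + 55*i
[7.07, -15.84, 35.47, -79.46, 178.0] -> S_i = 7.07*(-2.24)^i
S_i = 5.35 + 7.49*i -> [5.35, 12.84, 20.33, 27.82, 35.31]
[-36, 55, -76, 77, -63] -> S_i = Random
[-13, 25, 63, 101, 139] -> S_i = -13 + 38*i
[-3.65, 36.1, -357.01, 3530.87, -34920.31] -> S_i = -3.65*(-9.89)^i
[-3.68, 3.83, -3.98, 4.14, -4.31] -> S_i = -3.68*(-1.04)^i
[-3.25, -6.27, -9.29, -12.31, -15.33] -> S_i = -3.25 + -3.02*i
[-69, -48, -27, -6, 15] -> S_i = -69 + 21*i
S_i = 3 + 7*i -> [3, 10, 17, 24, 31]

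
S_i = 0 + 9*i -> [0, 9, 18, 27, 36]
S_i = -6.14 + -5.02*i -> [-6.14, -11.16, -16.18, -21.2, -26.22]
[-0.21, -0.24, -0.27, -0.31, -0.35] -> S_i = -0.21*1.14^i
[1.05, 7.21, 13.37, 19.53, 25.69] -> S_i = 1.05 + 6.16*i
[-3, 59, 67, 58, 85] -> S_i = Random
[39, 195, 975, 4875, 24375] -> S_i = 39*5^i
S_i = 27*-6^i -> [27, -162, 972, -5832, 34992]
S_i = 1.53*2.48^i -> [1.53, 3.79, 9.41, 23.34, 57.88]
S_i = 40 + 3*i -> [40, 43, 46, 49, 52]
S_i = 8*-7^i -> [8, -56, 392, -2744, 19208]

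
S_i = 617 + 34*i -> [617, 651, 685, 719, 753]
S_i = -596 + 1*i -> [-596, -595, -594, -593, -592]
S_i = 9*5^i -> [9, 45, 225, 1125, 5625]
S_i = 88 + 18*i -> [88, 106, 124, 142, 160]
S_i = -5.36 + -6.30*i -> [-5.36, -11.66, -17.96, -24.26, -30.56]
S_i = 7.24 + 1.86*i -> [7.24, 9.1, 10.96, 12.82, 14.68]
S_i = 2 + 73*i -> [2, 75, 148, 221, 294]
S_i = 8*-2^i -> [8, -16, 32, -64, 128]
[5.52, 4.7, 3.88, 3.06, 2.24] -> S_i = 5.52 + -0.82*i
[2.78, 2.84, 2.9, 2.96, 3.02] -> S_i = 2.78 + 0.06*i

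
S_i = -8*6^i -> [-8, -48, -288, -1728, -10368]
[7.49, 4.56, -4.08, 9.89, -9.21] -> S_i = Random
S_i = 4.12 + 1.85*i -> [4.12, 5.97, 7.82, 9.67, 11.52]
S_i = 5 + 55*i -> [5, 60, 115, 170, 225]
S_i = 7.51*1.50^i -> [7.51, 11.26, 16.9, 25.35, 38.02]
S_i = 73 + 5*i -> [73, 78, 83, 88, 93]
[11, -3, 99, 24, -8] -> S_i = Random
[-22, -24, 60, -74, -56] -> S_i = Random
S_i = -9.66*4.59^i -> [-9.66, -44.34, -203.52, -934.15, -4287.73]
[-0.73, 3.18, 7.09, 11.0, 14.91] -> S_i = -0.73 + 3.91*i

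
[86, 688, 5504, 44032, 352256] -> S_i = 86*8^i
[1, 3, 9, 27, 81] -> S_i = 1*3^i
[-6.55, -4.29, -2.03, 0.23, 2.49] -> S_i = -6.55 + 2.26*i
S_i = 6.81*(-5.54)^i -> [6.81, -37.73, 209.01, -1157.91, 6414.85]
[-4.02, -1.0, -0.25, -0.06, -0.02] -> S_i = -4.02*0.25^i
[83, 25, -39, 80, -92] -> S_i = Random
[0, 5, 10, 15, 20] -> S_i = 0 + 5*i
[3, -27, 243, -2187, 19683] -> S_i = 3*-9^i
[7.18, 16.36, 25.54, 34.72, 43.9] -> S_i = 7.18 + 9.18*i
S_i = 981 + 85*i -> [981, 1066, 1151, 1236, 1321]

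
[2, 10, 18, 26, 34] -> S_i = 2 + 8*i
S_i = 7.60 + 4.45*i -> [7.6, 12.05, 16.5, 20.95, 25.4]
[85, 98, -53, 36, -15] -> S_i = Random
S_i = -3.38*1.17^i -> [-3.38, -3.95, -4.63, -5.41, -6.33]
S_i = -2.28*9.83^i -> [-2.28, -22.41, -220.31, -2165.69, -21288.69]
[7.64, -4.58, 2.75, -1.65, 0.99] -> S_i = 7.64*(-0.60)^i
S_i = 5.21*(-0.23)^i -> [5.21, -1.2, 0.28, -0.06, 0.01]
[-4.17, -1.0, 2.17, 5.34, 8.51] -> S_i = -4.17 + 3.17*i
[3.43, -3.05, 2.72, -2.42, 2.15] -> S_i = 3.43*(-0.89)^i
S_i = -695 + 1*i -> [-695, -694, -693, -692, -691]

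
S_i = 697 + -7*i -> [697, 690, 683, 676, 669]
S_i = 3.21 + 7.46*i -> [3.21, 10.67, 18.13, 25.59, 33.05]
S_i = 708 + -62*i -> [708, 646, 584, 522, 460]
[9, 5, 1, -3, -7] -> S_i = 9 + -4*i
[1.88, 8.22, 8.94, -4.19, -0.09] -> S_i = Random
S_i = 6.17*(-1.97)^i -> [6.17, -12.15, 23.95, -47.17, 92.93]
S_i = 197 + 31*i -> [197, 228, 259, 290, 321]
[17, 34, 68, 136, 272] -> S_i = 17*2^i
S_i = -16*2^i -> [-16, -32, -64, -128, -256]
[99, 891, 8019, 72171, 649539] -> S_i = 99*9^i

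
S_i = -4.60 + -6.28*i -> [-4.6, -10.88, -17.16, -23.44, -29.72]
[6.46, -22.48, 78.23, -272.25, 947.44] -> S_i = 6.46*(-3.48)^i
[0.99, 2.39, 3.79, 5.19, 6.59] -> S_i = 0.99 + 1.40*i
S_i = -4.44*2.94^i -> [-4.44, -13.05, -38.38, -112.83, -331.72]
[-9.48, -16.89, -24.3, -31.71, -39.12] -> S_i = -9.48 + -7.41*i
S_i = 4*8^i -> [4, 32, 256, 2048, 16384]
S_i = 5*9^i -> [5, 45, 405, 3645, 32805]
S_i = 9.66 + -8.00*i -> [9.66, 1.66, -6.34, -14.34, -22.34]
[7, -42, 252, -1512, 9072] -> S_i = 7*-6^i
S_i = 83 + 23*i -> [83, 106, 129, 152, 175]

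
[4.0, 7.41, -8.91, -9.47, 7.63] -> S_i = Random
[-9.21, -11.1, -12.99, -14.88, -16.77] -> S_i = -9.21 + -1.89*i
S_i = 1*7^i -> [1, 7, 49, 343, 2401]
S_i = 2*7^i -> [2, 14, 98, 686, 4802]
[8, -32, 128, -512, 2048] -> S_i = 8*-4^i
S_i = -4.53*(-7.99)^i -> [-4.53, 36.19, -289.2, 2310.67, -18462.28]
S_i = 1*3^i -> [1, 3, 9, 27, 81]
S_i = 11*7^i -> [11, 77, 539, 3773, 26411]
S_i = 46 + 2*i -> [46, 48, 50, 52, 54]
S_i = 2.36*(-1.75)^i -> [2.36, -4.13, 7.23, -12.65, 22.13]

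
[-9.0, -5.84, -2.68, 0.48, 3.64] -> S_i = -9.00 + 3.16*i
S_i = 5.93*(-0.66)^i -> [5.93, -3.91, 2.58, -1.7, 1.13]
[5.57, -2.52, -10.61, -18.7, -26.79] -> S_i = 5.57 + -8.09*i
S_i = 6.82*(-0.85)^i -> [6.82, -5.8, 4.93, -4.19, 3.56]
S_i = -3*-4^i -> [-3, 12, -48, 192, -768]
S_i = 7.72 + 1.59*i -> [7.72, 9.31, 10.9, 12.49, 14.08]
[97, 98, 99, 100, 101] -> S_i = 97 + 1*i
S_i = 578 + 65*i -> [578, 643, 708, 773, 838]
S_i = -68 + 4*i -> [-68, -64, -60, -56, -52]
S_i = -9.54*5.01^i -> [-9.54, -47.8, -239.45, -1199.67, -6010.34]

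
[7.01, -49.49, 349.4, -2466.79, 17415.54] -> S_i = 7.01*(-7.06)^i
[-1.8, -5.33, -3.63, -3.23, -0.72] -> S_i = Random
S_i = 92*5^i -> [92, 460, 2300, 11500, 57500]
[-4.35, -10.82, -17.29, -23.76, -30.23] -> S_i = -4.35 + -6.47*i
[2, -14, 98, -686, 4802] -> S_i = 2*-7^i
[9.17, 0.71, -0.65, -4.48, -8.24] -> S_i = Random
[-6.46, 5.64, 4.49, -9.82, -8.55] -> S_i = Random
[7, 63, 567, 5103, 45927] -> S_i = 7*9^i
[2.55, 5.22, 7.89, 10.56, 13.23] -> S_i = 2.55 + 2.67*i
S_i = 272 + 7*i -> [272, 279, 286, 293, 300]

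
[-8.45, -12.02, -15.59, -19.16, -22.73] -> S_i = -8.45 + -3.57*i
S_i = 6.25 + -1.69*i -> [6.25, 4.56, 2.87, 1.18, -0.51]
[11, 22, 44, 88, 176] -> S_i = 11*2^i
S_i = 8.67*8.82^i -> [8.67, 76.47, 674.46, 5948.74, 52467.87]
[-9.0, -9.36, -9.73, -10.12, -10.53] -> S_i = -9.00*1.04^i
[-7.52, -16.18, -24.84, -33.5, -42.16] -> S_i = -7.52 + -8.66*i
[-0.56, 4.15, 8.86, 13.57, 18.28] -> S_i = -0.56 + 4.71*i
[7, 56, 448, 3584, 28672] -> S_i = 7*8^i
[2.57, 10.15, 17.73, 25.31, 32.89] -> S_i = 2.57 + 7.58*i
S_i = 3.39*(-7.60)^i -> [3.39, -25.76, 195.81, -1488.13, 11309.78]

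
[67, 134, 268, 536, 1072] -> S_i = 67*2^i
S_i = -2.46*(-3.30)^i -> [-2.46, 8.12, -26.79, 88.41, -291.74]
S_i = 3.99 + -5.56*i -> [3.99, -1.57, -7.13, -12.69, -18.25]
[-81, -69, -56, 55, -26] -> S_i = Random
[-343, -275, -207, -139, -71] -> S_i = -343 + 68*i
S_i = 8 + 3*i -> [8, 11, 14, 17, 20]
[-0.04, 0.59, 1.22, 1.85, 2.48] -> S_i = -0.04 + 0.63*i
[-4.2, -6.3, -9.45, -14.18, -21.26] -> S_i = -4.20*1.50^i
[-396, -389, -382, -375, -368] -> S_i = -396 + 7*i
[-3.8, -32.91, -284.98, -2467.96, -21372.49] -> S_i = -3.80*8.66^i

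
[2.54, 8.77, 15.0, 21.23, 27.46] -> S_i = 2.54 + 6.23*i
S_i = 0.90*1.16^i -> [0.9, 1.04, 1.21, 1.4, 1.63]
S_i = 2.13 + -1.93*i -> [2.13, 0.2, -1.73, -3.66, -5.59]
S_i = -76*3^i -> [-76, -228, -684, -2052, -6156]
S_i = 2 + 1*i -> [2, 3, 4, 5, 6]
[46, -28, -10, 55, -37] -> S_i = Random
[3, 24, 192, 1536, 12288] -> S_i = 3*8^i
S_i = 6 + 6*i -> [6, 12, 18, 24, 30]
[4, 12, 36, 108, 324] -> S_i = 4*3^i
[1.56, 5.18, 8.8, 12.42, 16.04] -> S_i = 1.56 + 3.62*i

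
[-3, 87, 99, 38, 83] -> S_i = Random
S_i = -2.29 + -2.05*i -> [-2.29, -4.34, -6.39, -8.44, -10.49]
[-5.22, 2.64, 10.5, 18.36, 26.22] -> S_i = -5.22 + 7.86*i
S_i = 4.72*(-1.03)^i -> [4.72, -4.86, 5.01, -5.16, 5.31]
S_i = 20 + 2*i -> [20, 22, 24, 26, 28]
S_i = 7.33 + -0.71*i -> [7.33, 6.62, 5.91, 5.2, 4.49]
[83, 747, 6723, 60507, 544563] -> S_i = 83*9^i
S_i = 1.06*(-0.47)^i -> [1.06, -0.5, 0.23, -0.11, 0.05]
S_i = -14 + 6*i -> [-14, -8, -2, 4, 10]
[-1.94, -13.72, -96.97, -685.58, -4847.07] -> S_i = -1.94*7.07^i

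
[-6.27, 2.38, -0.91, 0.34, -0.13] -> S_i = -6.27*(-0.38)^i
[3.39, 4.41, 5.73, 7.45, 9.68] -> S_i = 3.39*1.30^i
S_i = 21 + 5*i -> [21, 26, 31, 36, 41]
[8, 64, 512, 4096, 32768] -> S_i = 8*8^i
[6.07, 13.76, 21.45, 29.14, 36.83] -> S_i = 6.07 + 7.69*i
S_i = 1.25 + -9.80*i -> [1.25, -8.55, -18.35, -28.15, -37.95]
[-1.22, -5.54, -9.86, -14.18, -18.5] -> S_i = -1.22 + -4.32*i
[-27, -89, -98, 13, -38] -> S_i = Random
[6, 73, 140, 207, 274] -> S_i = 6 + 67*i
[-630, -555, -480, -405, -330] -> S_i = -630 + 75*i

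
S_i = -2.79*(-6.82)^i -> [-2.79, 19.03, -129.77, 885.03, -6035.9]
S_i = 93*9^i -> [93, 837, 7533, 67797, 610173]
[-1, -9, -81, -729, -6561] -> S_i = -1*9^i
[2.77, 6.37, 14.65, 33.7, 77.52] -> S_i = 2.77*2.30^i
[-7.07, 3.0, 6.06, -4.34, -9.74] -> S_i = Random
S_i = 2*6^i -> [2, 12, 72, 432, 2592]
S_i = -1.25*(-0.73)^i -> [-1.25, 0.91, -0.67, 0.49, -0.35]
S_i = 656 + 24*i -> [656, 680, 704, 728, 752]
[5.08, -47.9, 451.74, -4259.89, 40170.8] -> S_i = 5.08*(-9.43)^i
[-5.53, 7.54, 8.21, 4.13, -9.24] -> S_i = Random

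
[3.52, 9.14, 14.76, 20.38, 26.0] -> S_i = 3.52 + 5.62*i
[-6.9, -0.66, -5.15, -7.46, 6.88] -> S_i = Random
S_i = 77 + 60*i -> [77, 137, 197, 257, 317]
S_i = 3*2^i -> [3, 6, 12, 24, 48]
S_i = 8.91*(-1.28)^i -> [8.91, -11.4, 14.6, -18.69, 23.92]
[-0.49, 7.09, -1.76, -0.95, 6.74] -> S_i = Random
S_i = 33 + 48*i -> [33, 81, 129, 177, 225]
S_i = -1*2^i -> [-1, -2, -4, -8, -16]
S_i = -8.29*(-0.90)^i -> [-8.29, 7.46, -6.71, 6.04, -5.44]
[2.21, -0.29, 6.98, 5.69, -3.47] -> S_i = Random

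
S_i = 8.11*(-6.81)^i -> [8.11, -55.23, 376.11, -2561.31, 17442.52]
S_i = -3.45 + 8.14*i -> [-3.45, 4.69, 12.83, 20.97, 29.11]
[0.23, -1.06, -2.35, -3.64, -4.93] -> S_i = 0.23 + -1.29*i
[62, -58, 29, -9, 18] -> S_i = Random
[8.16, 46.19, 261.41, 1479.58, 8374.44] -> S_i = 8.16*5.66^i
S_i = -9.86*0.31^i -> [-9.86, -3.06, -0.95, -0.29, -0.09]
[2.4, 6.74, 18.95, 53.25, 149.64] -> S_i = 2.40*2.81^i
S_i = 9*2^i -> [9, 18, 36, 72, 144]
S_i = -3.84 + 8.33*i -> [-3.84, 4.49, 12.82, 21.15, 29.48]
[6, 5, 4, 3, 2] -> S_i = 6 + -1*i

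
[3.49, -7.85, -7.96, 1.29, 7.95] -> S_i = Random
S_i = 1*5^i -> [1, 5, 25, 125, 625]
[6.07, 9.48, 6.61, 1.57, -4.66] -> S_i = Random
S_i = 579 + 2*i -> [579, 581, 583, 585, 587]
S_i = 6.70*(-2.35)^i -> [6.7, -15.74, 37.0, -86.95, 204.34]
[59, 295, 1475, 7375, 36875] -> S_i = 59*5^i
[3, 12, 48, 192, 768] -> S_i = 3*4^i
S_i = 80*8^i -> [80, 640, 5120, 40960, 327680]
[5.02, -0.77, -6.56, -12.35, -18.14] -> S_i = 5.02 + -5.79*i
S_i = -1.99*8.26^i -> [-1.99, -16.44, -135.77, -1121.48, -9263.46]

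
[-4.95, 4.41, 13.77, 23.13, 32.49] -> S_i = -4.95 + 9.36*i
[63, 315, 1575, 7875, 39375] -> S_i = 63*5^i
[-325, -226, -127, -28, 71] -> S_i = -325 + 99*i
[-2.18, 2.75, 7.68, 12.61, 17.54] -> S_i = -2.18 + 4.93*i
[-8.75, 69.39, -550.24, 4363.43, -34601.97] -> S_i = -8.75*(-7.93)^i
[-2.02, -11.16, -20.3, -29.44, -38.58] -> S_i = -2.02 + -9.14*i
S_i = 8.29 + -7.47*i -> [8.29, 0.82, -6.65, -14.12, -21.59]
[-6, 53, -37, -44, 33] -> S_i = Random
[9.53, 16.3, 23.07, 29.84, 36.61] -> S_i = 9.53 + 6.77*i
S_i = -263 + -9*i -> [-263, -272, -281, -290, -299]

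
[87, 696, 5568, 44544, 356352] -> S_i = 87*8^i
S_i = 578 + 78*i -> [578, 656, 734, 812, 890]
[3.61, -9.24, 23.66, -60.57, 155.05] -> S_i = 3.61*(-2.56)^i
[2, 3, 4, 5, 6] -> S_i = 2 + 1*i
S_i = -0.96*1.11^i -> [-0.96, -1.07, -1.18, -1.31, -1.46]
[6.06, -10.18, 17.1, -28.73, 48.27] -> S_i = 6.06*(-1.68)^i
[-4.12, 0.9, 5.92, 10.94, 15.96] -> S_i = -4.12 + 5.02*i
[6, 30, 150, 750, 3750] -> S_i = 6*5^i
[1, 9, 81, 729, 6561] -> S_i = 1*9^i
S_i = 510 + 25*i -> [510, 535, 560, 585, 610]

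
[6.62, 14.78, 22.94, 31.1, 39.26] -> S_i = 6.62 + 8.16*i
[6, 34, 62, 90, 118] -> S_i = 6 + 28*i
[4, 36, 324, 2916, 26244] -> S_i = 4*9^i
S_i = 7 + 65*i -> [7, 72, 137, 202, 267]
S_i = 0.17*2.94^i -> [0.17, 0.5, 1.47, 4.32, 12.7]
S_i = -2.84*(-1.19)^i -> [-2.84, 3.38, -4.02, 4.79, -5.7]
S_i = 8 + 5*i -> [8, 13, 18, 23, 28]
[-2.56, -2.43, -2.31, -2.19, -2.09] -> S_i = -2.56*0.95^i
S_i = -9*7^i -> [-9, -63, -441, -3087, -21609]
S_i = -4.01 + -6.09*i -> [-4.01, -10.1, -16.19, -22.28, -28.37]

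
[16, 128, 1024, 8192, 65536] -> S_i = 16*8^i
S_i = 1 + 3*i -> [1, 4, 7, 10, 13]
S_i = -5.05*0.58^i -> [-5.05, -2.93, -1.7, -0.99, -0.57]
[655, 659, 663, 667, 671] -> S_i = 655 + 4*i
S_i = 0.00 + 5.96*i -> [0.0, 5.96, 11.92, 17.88, 23.84]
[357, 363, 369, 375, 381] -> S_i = 357 + 6*i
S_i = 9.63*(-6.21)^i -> [9.63, -59.8, 371.37, -2306.22, 14321.64]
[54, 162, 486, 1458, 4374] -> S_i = 54*3^i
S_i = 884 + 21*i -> [884, 905, 926, 947, 968]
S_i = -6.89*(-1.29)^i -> [-6.89, 8.89, -11.47, 14.79, -19.08]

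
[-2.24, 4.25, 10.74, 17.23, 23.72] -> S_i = -2.24 + 6.49*i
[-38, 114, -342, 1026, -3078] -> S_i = -38*-3^i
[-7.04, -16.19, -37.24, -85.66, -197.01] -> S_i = -7.04*2.30^i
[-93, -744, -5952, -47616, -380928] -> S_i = -93*8^i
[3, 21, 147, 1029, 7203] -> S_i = 3*7^i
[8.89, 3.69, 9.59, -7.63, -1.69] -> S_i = Random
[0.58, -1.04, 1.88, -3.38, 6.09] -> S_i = 0.58*(-1.80)^i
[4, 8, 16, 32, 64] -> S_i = 4*2^i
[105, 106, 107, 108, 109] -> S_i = 105 + 1*i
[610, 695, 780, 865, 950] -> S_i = 610 + 85*i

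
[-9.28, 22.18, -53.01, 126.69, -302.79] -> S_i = -9.28*(-2.39)^i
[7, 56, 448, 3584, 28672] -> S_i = 7*8^i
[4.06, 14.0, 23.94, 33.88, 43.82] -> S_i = 4.06 + 9.94*i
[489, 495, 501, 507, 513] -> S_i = 489 + 6*i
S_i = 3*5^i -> [3, 15, 75, 375, 1875]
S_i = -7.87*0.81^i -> [-7.87, -6.37, -5.16, -4.18, -3.39]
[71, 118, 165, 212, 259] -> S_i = 71 + 47*i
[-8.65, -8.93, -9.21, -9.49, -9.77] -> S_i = -8.65 + -0.28*i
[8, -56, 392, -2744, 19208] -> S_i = 8*-7^i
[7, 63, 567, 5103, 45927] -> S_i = 7*9^i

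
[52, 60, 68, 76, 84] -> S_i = 52 + 8*i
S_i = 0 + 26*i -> [0, 26, 52, 78, 104]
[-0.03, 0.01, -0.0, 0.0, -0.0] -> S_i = -0.03*(-0.34)^i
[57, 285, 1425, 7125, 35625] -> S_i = 57*5^i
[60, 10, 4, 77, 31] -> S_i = Random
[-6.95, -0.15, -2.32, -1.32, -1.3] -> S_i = Random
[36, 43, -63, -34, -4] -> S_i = Random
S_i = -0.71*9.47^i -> [-0.71, -6.72, -63.67, -602.99, -5710.29]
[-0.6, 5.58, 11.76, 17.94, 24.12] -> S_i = -0.60 + 6.18*i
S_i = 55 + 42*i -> [55, 97, 139, 181, 223]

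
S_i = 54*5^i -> [54, 270, 1350, 6750, 33750]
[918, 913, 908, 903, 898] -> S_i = 918 + -5*i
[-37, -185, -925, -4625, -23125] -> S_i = -37*5^i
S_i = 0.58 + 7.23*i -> [0.58, 7.81, 15.04, 22.27, 29.5]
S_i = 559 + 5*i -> [559, 564, 569, 574, 579]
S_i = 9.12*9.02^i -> [9.12, 82.26, 742.01, 6692.9, 60369.97]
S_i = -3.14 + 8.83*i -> [-3.14, 5.69, 14.52, 23.35, 32.18]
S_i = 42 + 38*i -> [42, 80, 118, 156, 194]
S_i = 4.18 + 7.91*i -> [4.18, 12.09, 20.0, 27.91, 35.82]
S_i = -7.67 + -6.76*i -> [-7.67, -14.43, -21.19, -27.95, -34.71]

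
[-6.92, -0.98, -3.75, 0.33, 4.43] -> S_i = Random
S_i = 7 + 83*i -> [7, 90, 173, 256, 339]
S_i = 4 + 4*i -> [4, 8, 12, 16, 20]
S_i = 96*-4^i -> [96, -384, 1536, -6144, 24576]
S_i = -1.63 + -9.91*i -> [-1.63, -11.54, -21.45, -31.36, -41.27]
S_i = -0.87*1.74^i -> [-0.87, -1.51, -2.63, -4.58, -7.97]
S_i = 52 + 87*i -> [52, 139, 226, 313, 400]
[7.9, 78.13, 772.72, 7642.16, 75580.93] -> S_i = 7.90*9.89^i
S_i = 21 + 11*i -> [21, 32, 43, 54, 65]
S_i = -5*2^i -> [-5, -10, -20, -40, -80]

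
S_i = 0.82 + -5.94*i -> [0.82, -5.12, -11.06, -17.0, -22.94]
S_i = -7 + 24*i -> [-7, 17, 41, 65, 89]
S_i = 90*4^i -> [90, 360, 1440, 5760, 23040]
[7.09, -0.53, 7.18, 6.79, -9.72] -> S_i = Random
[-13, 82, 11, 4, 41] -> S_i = Random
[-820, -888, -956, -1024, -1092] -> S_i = -820 + -68*i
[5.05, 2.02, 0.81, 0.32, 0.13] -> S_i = 5.05*0.40^i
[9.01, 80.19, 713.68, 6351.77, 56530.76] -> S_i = 9.01*8.90^i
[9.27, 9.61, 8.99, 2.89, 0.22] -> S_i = Random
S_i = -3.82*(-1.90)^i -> [-3.82, 7.26, -13.79, 26.2, -49.78]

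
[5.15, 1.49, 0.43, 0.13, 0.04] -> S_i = 5.15*0.29^i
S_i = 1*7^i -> [1, 7, 49, 343, 2401]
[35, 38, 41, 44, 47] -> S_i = 35 + 3*i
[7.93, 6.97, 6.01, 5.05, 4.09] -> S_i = 7.93 + -0.96*i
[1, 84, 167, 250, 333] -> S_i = 1 + 83*i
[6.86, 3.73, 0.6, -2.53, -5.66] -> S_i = 6.86 + -3.13*i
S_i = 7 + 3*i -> [7, 10, 13, 16, 19]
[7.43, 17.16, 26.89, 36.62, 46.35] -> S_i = 7.43 + 9.73*i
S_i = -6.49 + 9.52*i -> [-6.49, 3.03, 12.55, 22.07, 31.59]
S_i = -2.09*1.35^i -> [-2.09, -2.82, -3.81, -5.14, -6.94]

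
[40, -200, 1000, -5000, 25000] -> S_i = 40*-5^i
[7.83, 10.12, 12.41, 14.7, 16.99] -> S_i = 7.83 + 2.29*i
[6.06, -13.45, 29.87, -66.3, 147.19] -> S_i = 6.06*(-2.22)^i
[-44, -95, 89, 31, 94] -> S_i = Random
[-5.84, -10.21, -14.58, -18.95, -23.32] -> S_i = -5.84 + -4.37*i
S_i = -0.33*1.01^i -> [-0.33, -0.33, -0.34, -0.34, -0.34]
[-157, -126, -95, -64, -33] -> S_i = -157 + 31*i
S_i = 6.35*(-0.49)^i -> [6.35, -3.11, 1.52, -0.75, 0.37]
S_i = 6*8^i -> [6, 48, 384, 3072, 24576]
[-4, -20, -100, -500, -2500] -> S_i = -4*5^i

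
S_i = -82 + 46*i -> [-82, -36, 10, 56, 102]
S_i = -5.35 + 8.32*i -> [-5.35, 2.97, 11.29, 19.61, 27.93]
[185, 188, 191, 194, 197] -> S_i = 185 + 3*i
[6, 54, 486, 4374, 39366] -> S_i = 6*9^i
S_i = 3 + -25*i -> [3, -22, -47, -72, -97]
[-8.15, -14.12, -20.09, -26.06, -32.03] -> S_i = -8.15 + -5.97*i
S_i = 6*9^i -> [6, 54, 486, 4374, 39366]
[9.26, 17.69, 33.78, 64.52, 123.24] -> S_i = 9.26*1.91^i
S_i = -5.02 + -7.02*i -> [-5.02, -12.04, -19.06, -26.08, -33.1]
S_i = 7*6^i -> [7, 42, 252, 1512, 9072]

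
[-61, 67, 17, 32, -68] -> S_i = Random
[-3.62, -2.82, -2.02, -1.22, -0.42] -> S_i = -3.62 + 0.80*i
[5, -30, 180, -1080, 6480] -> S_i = 5*-6^i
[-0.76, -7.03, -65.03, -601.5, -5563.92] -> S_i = -0.76*9.25^i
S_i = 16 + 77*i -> [16, 93, 170, 247, 324]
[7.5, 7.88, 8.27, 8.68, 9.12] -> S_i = 7.50*1.05^i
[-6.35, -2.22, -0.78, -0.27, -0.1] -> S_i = -6.35*0.35^i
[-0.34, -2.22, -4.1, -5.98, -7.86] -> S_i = -0.34 + -1.88*i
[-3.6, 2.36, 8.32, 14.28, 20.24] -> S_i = -3.60 + 5.96*i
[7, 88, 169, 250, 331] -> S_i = 7 + 81*i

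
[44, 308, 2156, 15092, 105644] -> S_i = 44*7^i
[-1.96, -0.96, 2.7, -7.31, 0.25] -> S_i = Random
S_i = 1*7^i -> [1, 7, 49, 343, 2401]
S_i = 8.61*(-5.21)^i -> [8.61, -44.86, 233.71, -1217.63, 6343.87]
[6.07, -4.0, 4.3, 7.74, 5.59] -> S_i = Random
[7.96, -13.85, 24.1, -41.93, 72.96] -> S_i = 7.96*(-1.74)^i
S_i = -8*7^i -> [-8, -56, -392, -2744, -19208]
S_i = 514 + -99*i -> [514, 415, 316, 217, 118]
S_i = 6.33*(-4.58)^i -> [6.33, -28.99, 132.78, -608.14, 2785.26]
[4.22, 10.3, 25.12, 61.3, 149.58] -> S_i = 4.22*2.44^i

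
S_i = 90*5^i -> [90, 450, 2250, 11250, 56250]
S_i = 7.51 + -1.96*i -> [7.51, 5.55, 3.59, 1.63, -0.33]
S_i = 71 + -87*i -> [71, -16, -103, -190, -277]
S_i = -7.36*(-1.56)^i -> [-7.36, 11.48, -17.91, 27.94, -43.59]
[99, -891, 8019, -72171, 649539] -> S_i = 99*-9^i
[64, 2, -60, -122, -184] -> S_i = 64 + -62*i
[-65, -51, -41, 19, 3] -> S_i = Random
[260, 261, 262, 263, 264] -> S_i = 260 + 1*i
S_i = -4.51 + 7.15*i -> [-4.51, 2.64, 9.79, 16.94, 24.09]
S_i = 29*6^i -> [29, 174, 1044, 6264, 37584]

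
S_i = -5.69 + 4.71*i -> [-5.69, -0.98, 3.73, 8.44, 13.15]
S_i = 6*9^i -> [6, 54, 486, 4374, 39366]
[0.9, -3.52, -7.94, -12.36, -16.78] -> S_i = 0.90 + -4.42*i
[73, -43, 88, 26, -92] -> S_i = Random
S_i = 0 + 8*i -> [0, 8, 16, 24, 32]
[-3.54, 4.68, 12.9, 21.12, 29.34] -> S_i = -3.54 + 8.22*i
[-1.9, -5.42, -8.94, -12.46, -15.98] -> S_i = -1.90 + -3.52*i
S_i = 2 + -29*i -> [2, -27, -56, -85, -114]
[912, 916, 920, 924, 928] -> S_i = 912 + 4*i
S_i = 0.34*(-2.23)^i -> [0.34, -0.76, 1.69, -3.77, 8.41]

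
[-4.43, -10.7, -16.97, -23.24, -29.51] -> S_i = -4.43 + -6.27*i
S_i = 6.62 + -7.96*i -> [6.62, -1.34, -9.3, -17.26, -25.22]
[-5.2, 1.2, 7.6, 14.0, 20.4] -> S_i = -5.20 + 6.40*i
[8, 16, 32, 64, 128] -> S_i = 8*2^i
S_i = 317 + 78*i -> [317, 395, 473, 551, 629]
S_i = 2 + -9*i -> [2, -7, -16, -25, -34]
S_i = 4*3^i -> [4, 12, 36, 108, 324]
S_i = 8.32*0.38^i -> [8.32, 3.16, 1.2, 0.46, 0.17]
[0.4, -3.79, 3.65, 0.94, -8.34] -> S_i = Random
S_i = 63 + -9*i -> [63, 54, 45, 36, 27]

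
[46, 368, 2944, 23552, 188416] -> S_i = 46*8^i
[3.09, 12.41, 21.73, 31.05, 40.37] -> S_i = 3.09 + 9.32*i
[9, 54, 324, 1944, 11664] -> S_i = 9*6^i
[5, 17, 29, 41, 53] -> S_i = 5 + 12*i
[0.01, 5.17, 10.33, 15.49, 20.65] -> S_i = 0.01 + 5.16*i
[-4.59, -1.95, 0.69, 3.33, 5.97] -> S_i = -4.59 + 2.64*i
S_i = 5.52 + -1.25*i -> [5.52, 4.27, 3.02, 1.77, 0.52]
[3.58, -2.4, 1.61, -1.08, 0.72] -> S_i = 3.58*(-0.67)^i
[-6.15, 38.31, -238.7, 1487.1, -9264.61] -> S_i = -6.15*(-6.23)^i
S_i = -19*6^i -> [-19, -114, -684, -4104, -24624]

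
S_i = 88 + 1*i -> [88, 89, 90, 91, 92]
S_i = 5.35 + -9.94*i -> [5.35, -4.59, -14.53, -24.47, -34.41]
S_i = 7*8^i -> [7, 56, 448, 3584, 28672]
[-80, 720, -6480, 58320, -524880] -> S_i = -80*-9^i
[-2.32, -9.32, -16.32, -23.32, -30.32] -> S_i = -2.32 + -7.00*i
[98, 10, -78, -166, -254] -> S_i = 98 + -88*i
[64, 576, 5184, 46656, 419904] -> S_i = 64*9^i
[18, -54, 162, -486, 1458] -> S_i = 18*-3^i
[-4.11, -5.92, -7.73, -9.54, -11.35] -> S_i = -4.11 + -1.81*i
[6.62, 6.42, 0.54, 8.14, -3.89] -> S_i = Random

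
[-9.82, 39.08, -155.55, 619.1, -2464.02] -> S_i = -9.82*(-3.98)^i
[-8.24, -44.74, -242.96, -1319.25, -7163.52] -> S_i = -8.24*5.43^i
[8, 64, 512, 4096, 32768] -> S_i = 8*8^i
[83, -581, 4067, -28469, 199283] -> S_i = 83*-7^i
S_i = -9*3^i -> [-9, -27, -81, -243, -729]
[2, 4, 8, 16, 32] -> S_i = 2*2^i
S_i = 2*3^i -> [2, 6, 18, 54, 162]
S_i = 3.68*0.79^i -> [3.68, 2.91, 2.3, 1.81, 1.43]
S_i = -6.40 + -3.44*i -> [-6.4, -9.84, -13.28, -16.72, -20.16]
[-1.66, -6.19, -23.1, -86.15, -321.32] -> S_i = -1.66*3.73^i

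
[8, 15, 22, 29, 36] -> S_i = 8 + 7*i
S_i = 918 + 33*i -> [918, 951, 984, 1017, 1050]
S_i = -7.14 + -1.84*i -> [-7.14, -8.98, -10.82, -12.66, -14.5]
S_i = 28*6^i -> [28, 168, 1008, 6048, 36288]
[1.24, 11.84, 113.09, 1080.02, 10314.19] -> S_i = 1.24*9.55^i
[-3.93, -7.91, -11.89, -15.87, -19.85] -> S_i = -3.93 + -3.98*i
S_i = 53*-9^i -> [53, -477, 4293, -38637, 347733]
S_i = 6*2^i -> [6, 12, 24, 48, 96]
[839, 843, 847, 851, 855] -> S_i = 839 + 4*i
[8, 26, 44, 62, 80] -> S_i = 8 + 18*i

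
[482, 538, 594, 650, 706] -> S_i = 482 + 56*i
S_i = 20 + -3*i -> [20, 17, 14, 11, 8]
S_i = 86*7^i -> [86, 602, 4214, 29498, 206486]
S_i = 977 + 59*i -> [977, 1036, 1095, 1154, 1213]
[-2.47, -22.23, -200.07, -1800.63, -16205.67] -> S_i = -2.47*9.00^i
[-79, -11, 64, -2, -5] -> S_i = Random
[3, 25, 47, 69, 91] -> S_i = 3 + 22*i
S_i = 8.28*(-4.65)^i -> [8.28, -38.5, 179.03, -832.51, 3871.17]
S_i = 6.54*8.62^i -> [6.54, 56.37, 485.95, 4188.9, 36108.28]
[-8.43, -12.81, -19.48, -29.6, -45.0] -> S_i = -8.43*1.52^i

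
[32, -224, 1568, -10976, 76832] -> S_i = 32*-7^i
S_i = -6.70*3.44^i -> [-6.7, -23.05, -79.29, -272.74, -938.23]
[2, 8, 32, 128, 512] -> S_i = 2*4^i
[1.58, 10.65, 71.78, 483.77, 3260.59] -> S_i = 1.58*6.74^i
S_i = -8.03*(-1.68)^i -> [-8.03, 13.49, -22.66, 38.08, -63.97]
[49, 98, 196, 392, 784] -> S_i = 49*2^i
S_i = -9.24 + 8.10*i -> [-9.24, -1.14, 6.96, 15.06, 23.16]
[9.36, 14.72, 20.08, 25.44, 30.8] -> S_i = 9.36 + 5.36*i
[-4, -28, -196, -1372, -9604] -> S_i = -4*7^i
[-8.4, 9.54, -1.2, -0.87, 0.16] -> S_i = Random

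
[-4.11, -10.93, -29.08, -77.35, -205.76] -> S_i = -4.11*2.66^i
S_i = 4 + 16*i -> [4, 20, 36, 52, 68]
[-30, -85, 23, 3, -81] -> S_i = Random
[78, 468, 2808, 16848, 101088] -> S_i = 78*6^i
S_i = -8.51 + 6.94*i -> [-8.51, -1.57, 5.37, 12.31, 19.25]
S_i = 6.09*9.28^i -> [6.09, 56.52, 524.46, 4867.0, 45165.75]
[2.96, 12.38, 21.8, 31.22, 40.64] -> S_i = 2.96 + 9.42*i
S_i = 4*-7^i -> [4, -28, 196, -1372, 9604]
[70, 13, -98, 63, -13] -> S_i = Random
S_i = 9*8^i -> [9, 72, 576, 4608, 36864]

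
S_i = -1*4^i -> [-1, -4, -16, -64, -256]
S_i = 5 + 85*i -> [5, 90, 175, 260, 345]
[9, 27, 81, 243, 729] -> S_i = 9*3^i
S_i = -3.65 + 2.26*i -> [-3.65, -1.39, 0.87, 3.13, 5.39]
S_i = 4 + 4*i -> [4, 8, 12, 16, 20]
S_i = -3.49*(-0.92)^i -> [-3.49, 3.21, -2.95, 2.72, -2.5]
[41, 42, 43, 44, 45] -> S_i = 41 + 1*i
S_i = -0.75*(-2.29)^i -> [-0.75, 1.72, -3.93, 9.01, -20.63]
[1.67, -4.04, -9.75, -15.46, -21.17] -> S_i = 1.67 + -5.71*i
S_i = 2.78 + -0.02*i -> [2.78, 2.76, 2.74, 2.72, 2.7]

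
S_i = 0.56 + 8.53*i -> [0.56, 9.09, 17.62, 26.15, 34.68]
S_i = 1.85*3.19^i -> [1.85, 5.9, 18.83, 60.05, 191.57]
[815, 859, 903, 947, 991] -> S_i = 815 + 44*i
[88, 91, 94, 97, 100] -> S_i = 88 + 3*i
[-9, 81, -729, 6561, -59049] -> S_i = -9*-9^i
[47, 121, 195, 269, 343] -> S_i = 47 + 74*i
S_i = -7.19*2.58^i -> [-7.19, -18.55, -47.86, -123.48, -318.57]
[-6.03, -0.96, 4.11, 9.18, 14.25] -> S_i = -6.03 + 5.07*i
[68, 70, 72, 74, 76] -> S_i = 68 + 2*i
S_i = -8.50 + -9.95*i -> [-8.5, -18.45, -28.4, -38.35, -48.3]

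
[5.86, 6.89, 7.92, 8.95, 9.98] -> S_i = 5.86 + 1.03*i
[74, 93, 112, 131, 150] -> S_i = 74 + 19*i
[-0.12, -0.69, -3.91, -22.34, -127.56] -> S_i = -0.12*5.71^i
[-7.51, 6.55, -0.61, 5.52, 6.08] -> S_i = Random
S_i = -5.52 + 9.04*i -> [-5.52, 3.52, 12.56, 21.6, 30.64]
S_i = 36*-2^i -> [36, -72, 144, -288, 576]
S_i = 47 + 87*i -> [47, 134, 221, 308, 395]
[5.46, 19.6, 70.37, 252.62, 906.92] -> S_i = 5.46*3.59^i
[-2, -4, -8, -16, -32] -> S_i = -2*2^i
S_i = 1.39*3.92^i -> [1.39, 5.45, 21.36, 83.73, 328.22]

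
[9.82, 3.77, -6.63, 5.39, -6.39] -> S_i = Random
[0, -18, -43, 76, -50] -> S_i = Random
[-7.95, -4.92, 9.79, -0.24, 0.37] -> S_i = Random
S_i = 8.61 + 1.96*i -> [8.61, 10.57, 12.53, 14.49, 16.45]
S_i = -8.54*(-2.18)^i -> [-8.54, 18.62, -40.59, 88.48, -192.88]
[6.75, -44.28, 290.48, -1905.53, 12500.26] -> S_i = 6.75*(-6.56)^i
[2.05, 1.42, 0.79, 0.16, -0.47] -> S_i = 2.05 + -0.63*i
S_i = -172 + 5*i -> [-172, -167, -162, -157, -152]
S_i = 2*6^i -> [2, 12, 72, 432, 2592]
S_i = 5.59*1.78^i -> [5.59, 9.95, 17.71, 31.53, 56.12]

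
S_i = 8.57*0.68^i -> [8.57, 5.83, 3.96, 2.69, 1.83]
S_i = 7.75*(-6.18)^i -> [7.75, -47.9, 295.99, -1829.22, 11304.61]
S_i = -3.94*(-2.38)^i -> [-3.94, 9.38, -22.32, 53.12, -126.42]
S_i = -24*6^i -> [-24, -144, -864, -5184, -31104]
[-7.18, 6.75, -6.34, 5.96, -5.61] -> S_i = -7.18*(-0.94)^i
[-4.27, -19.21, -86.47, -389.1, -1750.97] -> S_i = -4.27*4.50^i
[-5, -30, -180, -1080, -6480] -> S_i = -5*6^i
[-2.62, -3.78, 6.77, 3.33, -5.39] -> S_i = Random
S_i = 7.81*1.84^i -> [7.81, 14.37, 26.44, 48.65, 89.52]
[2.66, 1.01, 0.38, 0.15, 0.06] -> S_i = 2.66*0.38^i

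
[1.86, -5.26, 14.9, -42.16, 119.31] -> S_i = 1.86*(-2.83)^i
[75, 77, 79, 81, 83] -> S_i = 75 + 2*i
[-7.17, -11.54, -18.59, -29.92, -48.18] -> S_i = -7.17*1.61^i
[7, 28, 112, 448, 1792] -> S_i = 7*4^i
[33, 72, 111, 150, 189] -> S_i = 33 + 39*i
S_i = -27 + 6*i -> [-27, -21, -15, -9, -3]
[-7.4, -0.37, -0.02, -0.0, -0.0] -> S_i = -7.40*0.05^i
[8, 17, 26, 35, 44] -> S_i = 8 + 9*i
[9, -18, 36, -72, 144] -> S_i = 9*-2^i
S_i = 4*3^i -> [4, 12, 36, 108, 324]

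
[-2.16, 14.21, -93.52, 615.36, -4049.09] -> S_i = -2.16*(-6.58)^i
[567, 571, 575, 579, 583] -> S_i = 567 + 4*i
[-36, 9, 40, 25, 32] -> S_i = Random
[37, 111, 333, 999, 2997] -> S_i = 37*3^i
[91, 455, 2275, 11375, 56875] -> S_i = 91*5^i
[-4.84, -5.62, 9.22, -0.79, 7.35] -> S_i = Random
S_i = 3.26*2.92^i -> [3.26, 9.52, 27.8, 81.16, 237.0]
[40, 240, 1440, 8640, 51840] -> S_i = 40*6^i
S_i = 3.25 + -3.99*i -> [3.25, -0.74, -4.73, -8.72, -12.71]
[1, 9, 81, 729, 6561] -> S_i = 1*9^i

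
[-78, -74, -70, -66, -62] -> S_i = -78 + 4*i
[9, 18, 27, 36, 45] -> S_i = 9 + 9*i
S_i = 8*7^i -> [8, 56, 392, 2744, 19208]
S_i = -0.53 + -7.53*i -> [-0.53, -8.06, -15.59, -23.12, -30.65]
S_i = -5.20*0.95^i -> [-5.2, -4.94, -4.69, -4.46, -4.24]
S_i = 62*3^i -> [62, 186, 558, 1674, 5022]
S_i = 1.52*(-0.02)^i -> [1.52, -0.03, 0.0, -0.0, 0.0]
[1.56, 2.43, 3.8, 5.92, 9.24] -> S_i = 1.56*1.56^i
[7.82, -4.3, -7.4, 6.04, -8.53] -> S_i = Random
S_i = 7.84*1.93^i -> [7.84, 15.13, 29.2, 56.36, 108.78]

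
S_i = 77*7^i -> [77, 539, 3773, 26411, 184877]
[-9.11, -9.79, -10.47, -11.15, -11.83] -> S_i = -9.11 + -0.68*i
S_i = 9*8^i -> [9, 72, 576, 4608, 36864]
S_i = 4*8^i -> [4, 32, 256, 2048, 16384]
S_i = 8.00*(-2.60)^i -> [8.0, -20.8, 54.08, -140.61, 365.58]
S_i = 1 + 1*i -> [1, 2, 3, 4, 5]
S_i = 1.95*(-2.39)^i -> [1.95, -4.66, 11.14, -26.62, 63.62]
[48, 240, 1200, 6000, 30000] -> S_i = 48*5^i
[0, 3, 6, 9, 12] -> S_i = 0 + 3*i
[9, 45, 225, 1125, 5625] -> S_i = 9*5^i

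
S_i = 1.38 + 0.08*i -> [1.38, 1.46, 1.54, 1.62, 1.7]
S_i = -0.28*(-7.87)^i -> [-0.28, 2.2, -17.34, 136.48, -1074.13]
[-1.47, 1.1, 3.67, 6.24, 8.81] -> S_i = -1.47 + 2.57*i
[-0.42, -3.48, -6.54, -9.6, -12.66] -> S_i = -0.42 + -3.06*i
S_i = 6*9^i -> [6, 54, 486, 4374, 39366]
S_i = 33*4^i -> [33, 132, 528, 2112, 8448]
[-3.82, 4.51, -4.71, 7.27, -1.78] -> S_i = Random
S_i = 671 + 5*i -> [671, 676, 681, 686, 691]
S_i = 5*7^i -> [5, 35, 245, 1715, 12005]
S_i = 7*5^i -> [7, 35, 175, 875, 4375]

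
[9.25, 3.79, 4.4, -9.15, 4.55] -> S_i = Random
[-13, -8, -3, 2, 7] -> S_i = -13 + 5*i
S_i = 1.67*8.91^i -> [1.67, 14.88, 132.58, 1181.27, 10525.13]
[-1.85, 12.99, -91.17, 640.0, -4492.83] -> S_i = -1.85*(-7.02)^i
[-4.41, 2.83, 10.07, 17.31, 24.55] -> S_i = -4.41 + 7.24*i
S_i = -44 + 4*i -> [-44, -40, -36, -32, -28]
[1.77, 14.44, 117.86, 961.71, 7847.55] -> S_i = 1.77*8.16^i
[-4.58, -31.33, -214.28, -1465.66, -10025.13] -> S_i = -4.58*6.84^i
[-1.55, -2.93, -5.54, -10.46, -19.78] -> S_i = -1.55*1.89^i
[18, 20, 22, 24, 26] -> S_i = 18 + 2*i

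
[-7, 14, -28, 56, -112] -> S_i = -7*-2^i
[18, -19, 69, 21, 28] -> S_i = Random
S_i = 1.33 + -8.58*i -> [1.33, -7.25, -15.83, -24.41, -32.99]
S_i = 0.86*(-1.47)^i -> [0.86, -1.26, 1.86, -2.73, 4.02]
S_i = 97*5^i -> [97, 485, 2425, 12125, 60625]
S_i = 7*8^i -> [7, 56, 448, 3584, 28672]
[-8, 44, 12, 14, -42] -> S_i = Random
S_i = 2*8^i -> [2, 16, 128, 1024, 8192]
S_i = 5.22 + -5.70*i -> [5.22, -0.48, -6.18, -11.88, -17.58]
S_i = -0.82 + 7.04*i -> [-0.82, 6.22, 13.26, 20.3, 27.34]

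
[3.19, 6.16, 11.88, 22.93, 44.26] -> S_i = 3.19*1.93^i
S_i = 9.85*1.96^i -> [9.85, 19.31, 37.84, 74.17, 145.37]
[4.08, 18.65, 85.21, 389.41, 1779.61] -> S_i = 4.08*4.57^i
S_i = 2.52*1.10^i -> [2.52, 2.77, 3.05, 3.35, 3.69]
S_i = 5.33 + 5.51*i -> [5.33, 10.84, 16.35, 21.86, 27.37]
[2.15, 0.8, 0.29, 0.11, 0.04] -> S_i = 2.15*0.37^i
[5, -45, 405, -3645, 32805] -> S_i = 5*-9^i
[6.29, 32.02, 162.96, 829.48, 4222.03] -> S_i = 6.29*5.09^i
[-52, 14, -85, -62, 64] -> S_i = Random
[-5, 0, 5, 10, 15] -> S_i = -5 + 5*i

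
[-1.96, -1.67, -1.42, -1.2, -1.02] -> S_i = -1.96*0.85^i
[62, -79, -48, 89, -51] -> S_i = Random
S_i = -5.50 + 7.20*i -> [-5.5, 1.7, 8.9, 16.1, 23.3]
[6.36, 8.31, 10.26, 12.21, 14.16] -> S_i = 6.36 + 1.95*i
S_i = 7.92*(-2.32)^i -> [7.92, -18.37, 42.63, -98.9, 229.44]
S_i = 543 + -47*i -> [543, 496, 449, 402, 355]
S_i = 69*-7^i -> [69, -483, 3381, -23667, 165669]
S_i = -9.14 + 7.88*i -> [-9.14, -1.26, 6.62, 14.5, 22.38]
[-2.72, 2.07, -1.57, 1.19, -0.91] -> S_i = -2.72*(-0.76)^i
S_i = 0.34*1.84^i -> [0.34, 0.63, 1.15, 2.12, 3.9]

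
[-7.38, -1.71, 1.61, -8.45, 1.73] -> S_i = Random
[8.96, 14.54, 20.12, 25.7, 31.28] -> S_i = 8.96 + 5.58*i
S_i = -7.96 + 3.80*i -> [-7.96, -4.16, -0.36, 3.44, 7.24]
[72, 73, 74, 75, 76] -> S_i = 72 + 1*i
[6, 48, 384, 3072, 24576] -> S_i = 6*8^i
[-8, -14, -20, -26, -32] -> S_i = -8 + -6*i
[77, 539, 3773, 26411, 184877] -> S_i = 77*7^i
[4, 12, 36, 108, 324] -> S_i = 4*3^i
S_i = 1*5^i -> [1, 5, 25, 125, 625]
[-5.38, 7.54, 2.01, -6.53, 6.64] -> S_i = Random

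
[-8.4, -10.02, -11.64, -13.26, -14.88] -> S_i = -8.40 + -1.62*i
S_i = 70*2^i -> [70, 140, 280, 560, 1120]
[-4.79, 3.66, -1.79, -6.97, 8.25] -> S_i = Random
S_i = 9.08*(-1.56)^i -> [9.08, -14.16, 22.1, -34.47, 53.78]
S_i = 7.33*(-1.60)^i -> [7.33, -11.73, 18.76, -30.02, 48.04]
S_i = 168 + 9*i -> [168, 177, 186, 195, 204]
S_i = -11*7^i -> [-11, -77, -539, -3773, -26411]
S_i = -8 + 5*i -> [-8, -3, 2, 7, 12]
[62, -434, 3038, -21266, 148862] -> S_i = 62*-7^i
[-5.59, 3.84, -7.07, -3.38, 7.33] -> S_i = Random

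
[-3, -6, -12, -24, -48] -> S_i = -3*2^i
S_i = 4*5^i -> [4, 20, 100, 500, 2500]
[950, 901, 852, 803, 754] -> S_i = 950 + -49*i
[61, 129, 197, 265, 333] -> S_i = 61 + 68*i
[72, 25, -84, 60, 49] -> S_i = Random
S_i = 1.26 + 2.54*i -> [1.26, 3.8, 6.34, 8.88, 11.42]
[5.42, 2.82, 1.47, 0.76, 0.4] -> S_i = 5.42*0.52^i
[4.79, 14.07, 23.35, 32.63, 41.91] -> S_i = 4.79 + 9.28*i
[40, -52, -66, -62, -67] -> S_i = Random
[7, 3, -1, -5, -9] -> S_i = 7 + -4*i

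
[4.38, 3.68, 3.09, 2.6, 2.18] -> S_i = 4.38*0.84^i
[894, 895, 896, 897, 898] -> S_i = 894 + 1*i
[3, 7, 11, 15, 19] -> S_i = 3 + 4*i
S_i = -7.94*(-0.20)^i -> [-7.94, 1.59, -0.32, 0.06, -0.01]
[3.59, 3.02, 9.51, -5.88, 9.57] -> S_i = Random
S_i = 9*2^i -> [9, 18, 36, 72, 144]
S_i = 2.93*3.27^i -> [2.93, 9.58, 31.33, 102.45, 335.01]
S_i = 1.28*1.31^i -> [1.28, 1.68, 2.2, 2.88, 3.77]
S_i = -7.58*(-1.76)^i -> [-7.58, 13.34, -23.48, 41.32, -72.73]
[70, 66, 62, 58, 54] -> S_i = 70 + -4*i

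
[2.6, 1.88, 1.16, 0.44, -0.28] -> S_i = 2.60 + -0.72*i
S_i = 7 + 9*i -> [7, 16, 25, 34, 43]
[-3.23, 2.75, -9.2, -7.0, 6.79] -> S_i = Random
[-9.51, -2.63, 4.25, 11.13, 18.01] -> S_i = -9.51 + 6.88*i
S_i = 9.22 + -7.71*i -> [9.22, 1.51, -6.2, -13.91, -21.62]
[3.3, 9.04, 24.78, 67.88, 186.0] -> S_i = 3.30*2.74^i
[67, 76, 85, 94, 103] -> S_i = 67 + 9*i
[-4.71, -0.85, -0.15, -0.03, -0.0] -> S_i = -4.71*0.18^i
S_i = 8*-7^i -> [8, -56, 392, -2744, 19208]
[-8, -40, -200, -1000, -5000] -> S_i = -8*5^i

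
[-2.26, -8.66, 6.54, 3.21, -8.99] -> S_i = Random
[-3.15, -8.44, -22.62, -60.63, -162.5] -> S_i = -3.15*2.68^i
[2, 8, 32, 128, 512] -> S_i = 2*4^i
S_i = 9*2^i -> [9, 18, 36, 72, 144]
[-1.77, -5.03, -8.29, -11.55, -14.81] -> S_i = -1.77 + -3.26*i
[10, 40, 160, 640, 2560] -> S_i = 10*4^i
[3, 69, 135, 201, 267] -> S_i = 3 + 66*i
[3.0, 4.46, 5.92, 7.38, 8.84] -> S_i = 3.00 + 1.46*i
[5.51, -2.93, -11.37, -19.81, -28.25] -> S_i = 5.51 + -8.44*i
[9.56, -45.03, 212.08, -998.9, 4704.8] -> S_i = 9.56*(-4.71)^i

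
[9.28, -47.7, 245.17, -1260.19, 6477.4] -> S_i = 9.28*(-5.14)^i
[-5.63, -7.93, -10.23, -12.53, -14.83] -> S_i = -5.63 + -2.30*i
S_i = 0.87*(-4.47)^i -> [0.87, -3.89, 17.38, -77.7, 347.34]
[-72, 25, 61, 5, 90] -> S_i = Random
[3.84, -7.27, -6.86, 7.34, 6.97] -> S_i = Random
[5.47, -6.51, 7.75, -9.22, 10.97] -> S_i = 5.47*(-1.19)^i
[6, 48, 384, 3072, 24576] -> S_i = 6*8^i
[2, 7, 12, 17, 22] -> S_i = 2 + 5*i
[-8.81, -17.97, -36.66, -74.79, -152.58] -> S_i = -8.81*2.04^i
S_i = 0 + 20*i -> [0, 20, 40, 60, 80]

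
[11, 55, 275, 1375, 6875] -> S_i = 11*5^i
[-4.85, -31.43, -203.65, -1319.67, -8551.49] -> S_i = -4.85*6.48^i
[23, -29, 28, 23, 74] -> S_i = Random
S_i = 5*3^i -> [5, 15, 45, 135, 405]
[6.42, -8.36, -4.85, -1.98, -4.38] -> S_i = Random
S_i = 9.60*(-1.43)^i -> [9.6, -13.73, 19.63, -28.07, 40.14]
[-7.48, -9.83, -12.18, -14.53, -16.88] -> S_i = -7.48 + -2.35*i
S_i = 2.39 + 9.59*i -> [2.39, 11.98, 21.57, 31.16, 40.75]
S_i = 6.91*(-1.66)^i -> [6.91, -11.47, 19.04, -31.61, 52.47]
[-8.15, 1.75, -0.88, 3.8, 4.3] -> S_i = Random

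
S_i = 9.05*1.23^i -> [9.05, 11.13, 13.69, 16.84, 20.71]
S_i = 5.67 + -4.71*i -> [5.67, 0.96, -3.75, -8.46, -13.17]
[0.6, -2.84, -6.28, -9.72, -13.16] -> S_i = 0.60 + -3.44*i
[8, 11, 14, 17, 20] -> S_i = 8 + 3*i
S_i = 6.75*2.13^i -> [6.75, 14.38, 30.62, 65.23, 138.94]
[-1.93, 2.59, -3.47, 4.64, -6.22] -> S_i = -1.93*(-1.34)^i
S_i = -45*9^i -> [-45, -405, -3645, -32805, -295245]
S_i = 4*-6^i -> [4, -24, 144, -864, 5184]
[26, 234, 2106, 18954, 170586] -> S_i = 26*9^i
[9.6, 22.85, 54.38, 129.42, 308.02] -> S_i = 9.60*2.38^i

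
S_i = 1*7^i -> [1, 7, 49, 343, 2401]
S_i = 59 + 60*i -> [59, 119, 179, 239, 299]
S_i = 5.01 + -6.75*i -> [5.01, -1.74, -8.49, -15.24, -21.99]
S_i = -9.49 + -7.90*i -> [-9.49, -17.39, -25.29, -33.19, -41.09]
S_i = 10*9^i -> [10, 90, 810, 7290, 65610]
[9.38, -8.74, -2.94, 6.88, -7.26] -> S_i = Random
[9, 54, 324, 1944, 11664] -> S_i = 9*6^i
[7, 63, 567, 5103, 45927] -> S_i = 7*9^i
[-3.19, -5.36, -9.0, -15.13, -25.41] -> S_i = -3.19*1.68^i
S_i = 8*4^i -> [8, 32, 128, 512, 2048]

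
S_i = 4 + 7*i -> [4, 11, 18, 25, 32]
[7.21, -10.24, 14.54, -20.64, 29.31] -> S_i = 7.21*(-1.42)^i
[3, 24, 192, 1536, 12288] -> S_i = 3*8^i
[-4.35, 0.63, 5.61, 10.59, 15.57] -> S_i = -4.35 + 4.98*i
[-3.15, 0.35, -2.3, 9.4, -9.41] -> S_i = Random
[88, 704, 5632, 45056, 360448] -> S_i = 88*8^i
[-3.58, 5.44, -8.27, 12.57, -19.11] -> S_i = -3.58*(-1.52)^i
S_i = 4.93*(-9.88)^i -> [4.93, -48.71, 481.24, -4754.64, 46975.86]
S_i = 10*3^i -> [10, 30, 90, 270, 810]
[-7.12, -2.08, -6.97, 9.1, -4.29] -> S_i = Random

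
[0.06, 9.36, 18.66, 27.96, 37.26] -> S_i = 0.06 + 9.30*i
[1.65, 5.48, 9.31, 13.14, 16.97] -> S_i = 1.65 + 3.83*i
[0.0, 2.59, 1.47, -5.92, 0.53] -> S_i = Random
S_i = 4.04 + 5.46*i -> [4.04, 9.5, 14.96, 20.42, 25.88]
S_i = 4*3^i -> [4, 12, 36, 108, 324]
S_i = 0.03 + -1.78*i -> [0.03, -1.75, -3.53, -5.31, -7.09]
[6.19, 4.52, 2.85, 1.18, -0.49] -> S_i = 6.19 + -1.67*i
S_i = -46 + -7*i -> [-46, -53, -60, -67, -74]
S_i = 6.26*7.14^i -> [6.26, 44.7, 319.13, 2278.6, 16269.24]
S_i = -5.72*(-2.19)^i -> [-5.72, 12.53, -27.43, 60.08, -131.57]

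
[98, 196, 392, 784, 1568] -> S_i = 98*2^i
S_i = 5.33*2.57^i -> [5.33, 13.7, 35.2, 90.47, 232.52]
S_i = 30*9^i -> [30, 270, 2430, 21870, 196830]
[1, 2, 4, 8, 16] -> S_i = 1*2^i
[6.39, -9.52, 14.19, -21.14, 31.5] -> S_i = 6.39*(-1.49)^i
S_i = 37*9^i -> [37, 333, 2997, 26973, 242757]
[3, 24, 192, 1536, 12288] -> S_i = 3*8^i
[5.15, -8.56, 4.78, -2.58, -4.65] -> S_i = Random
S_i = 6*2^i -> [6, 12, 24, 48, 96]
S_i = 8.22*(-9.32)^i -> [8.22, -76.61, 714.01, -6654.56, 62020.53]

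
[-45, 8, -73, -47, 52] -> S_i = Random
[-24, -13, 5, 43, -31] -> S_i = Random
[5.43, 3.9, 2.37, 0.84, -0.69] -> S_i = 5.43 + -1.53*i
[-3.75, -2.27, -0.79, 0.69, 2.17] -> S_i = -3.75 + 1.48*i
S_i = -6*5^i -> [-6, -30, -150, -750, -3750]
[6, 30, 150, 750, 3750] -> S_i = 6*5^i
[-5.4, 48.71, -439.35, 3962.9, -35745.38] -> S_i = -5.40*(-9.02)^i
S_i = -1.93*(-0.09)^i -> [-1.93, 0.17, -0.02, 0.0, -0.0]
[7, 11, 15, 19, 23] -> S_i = 7 + 4*i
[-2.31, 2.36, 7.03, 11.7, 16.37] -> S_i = -2.31 + 4.67*i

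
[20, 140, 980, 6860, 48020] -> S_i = 20*7^i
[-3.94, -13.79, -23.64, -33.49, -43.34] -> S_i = -3.94 + -9.85*i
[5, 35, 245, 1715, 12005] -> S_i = 5*7^i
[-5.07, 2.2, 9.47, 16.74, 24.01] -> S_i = -5.07 + 7.27*i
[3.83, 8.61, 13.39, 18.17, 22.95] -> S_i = 3.83 + 4.78*i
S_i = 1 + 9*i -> [1, 10, 19, 28, 37]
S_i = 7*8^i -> [7, 56, 448, 3584, 28672]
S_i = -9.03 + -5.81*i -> [-9.03, -14.84, -20.65, -26.46, -32.27]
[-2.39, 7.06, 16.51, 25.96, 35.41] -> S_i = -2.39 + 9.45*i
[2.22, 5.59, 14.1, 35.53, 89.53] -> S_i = 2.22*2.52^i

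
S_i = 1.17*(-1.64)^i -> [1.17, -1.92, 3.15, -5.16, 8.46]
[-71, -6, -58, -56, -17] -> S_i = Random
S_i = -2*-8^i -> [-2, 16, -128, 1024, -8192]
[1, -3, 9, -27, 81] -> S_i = 1*-3^i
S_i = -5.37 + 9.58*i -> [-5.37, 4.21, 13.79, 23.37, 32.95]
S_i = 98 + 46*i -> [98, 144, 190, 236, 282]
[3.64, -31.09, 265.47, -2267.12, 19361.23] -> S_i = 3.64*(-8.54)^i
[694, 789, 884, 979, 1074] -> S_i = 694 + 95*i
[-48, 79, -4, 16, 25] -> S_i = Random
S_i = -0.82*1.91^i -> [-0.82, -1.57, -2.99, -5.71, -10.91]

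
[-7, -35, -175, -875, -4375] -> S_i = -7*5^i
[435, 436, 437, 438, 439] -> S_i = 435 + 1*i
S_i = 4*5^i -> [4, 20, 100, 500, 2500]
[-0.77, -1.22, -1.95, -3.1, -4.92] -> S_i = -0.77*1.59^i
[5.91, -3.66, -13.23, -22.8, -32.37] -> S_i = 5.91 + -9.57*i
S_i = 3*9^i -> [3, 27, 243, 2187, 19683]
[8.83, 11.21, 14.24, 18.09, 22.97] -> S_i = 8.83*1.27^i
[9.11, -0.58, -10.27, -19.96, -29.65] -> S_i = 9.11 + -9.69*i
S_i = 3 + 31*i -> [3, 34, 65, 96, 127]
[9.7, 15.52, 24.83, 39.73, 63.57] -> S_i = 9.70*1.60^i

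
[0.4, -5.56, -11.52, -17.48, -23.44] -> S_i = 0.40 + -5.96*i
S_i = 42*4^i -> [42, 168, 672, 2688, 10752]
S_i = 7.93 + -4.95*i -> [7.93, 2.98, -1.97, -6.92, -11.87]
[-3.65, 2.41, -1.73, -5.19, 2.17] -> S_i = Random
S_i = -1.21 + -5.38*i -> [-1.21, -6.59, -11.97, -17.35, -22.73]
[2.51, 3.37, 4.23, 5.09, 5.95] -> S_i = 2.51 + 0.86*i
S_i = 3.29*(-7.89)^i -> [3.29, -25.96, 204.81, -1615.95, 12749.82]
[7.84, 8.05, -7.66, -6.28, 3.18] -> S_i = Random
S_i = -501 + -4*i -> [-501, -505, -509, -513, -517]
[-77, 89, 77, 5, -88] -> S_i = Random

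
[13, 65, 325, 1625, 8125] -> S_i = 13*5^i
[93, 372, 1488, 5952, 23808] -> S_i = 93*4^i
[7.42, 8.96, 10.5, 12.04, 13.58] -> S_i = 7.42 + 1.54*i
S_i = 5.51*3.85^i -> [5.51, 21.21, 81.67, 314.44, 1210.58]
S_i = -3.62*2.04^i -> [-3.62, -7.38, -15.06, -30.73, -62.69]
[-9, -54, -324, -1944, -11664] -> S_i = -9*6^i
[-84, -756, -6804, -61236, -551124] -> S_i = -84*9^i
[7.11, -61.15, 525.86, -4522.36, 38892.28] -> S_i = 7.11*(-8.60)^i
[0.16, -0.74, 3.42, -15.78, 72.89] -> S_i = 0.16*(-4.62)^i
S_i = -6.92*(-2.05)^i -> [-6.92, 14.19, -29.08, 59.62, -122.21]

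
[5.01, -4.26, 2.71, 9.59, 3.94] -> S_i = Random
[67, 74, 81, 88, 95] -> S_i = 67 + 7*i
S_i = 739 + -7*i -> [739, 732, 725, 718, 711]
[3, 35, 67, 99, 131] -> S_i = 3 + 32*i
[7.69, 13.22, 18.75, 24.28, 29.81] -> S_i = 7.69 + 5.53*i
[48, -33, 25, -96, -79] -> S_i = Random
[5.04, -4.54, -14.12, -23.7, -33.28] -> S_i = 5.04 + -9.58*i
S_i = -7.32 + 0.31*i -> [-7.32, -7.01, -6.7, -6.39, -6.08]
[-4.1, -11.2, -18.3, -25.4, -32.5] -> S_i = -4.10 + -7.10*i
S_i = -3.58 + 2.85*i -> [-3.58, -0.73, 2.12, 4.97, 7.82]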